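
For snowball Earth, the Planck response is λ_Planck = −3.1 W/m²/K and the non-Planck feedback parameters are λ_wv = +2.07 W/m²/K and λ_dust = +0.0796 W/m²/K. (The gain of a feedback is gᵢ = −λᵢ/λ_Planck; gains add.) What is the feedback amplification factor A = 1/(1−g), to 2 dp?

3.26

Convert to gains: g_wv = 2.07/3.1 = 0.6677; g_dust = 0.0796/3.1 = 0.02568.
Total gain g = 0.69338.
A = 1/(1 − 0.69338) = 3.26.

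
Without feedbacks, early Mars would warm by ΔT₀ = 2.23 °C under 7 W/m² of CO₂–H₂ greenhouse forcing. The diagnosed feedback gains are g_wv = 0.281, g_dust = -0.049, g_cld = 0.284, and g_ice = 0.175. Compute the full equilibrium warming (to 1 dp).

Total gain g = 0.281 − 0.049 + 0.284 + 0.175 = 0.691.
Amplification A = 1/(1 − 0.691) = 3.236.
ΔT = 2.23 × 3.236 = 7.2 °C.

7.2 °C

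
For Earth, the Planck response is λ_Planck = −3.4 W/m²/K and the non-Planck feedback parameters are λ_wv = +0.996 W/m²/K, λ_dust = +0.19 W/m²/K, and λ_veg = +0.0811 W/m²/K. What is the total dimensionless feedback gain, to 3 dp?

0.373

Convert to gains: g_wv = 0.996/3.4 = 0.2929; g_dust = 0.19/3.4 = 0.05588; g_veg = 0.0811/3.4 = 0.02385.
Total gain g = 0.37263.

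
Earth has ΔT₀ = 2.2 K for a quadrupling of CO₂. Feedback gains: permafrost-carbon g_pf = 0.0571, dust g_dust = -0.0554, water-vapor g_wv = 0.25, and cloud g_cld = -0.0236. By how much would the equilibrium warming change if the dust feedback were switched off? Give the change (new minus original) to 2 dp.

Original: g = 0.2281, ΔT = 2.2/(1−0.2281) = 2.8501 K.
Without dust: g' = 0.2835, ΔT' = 2.2/(1−0.2835) = 3.0705 K.
Change = 3.0705 − 2.8501 = 0.22 K.

0.22 K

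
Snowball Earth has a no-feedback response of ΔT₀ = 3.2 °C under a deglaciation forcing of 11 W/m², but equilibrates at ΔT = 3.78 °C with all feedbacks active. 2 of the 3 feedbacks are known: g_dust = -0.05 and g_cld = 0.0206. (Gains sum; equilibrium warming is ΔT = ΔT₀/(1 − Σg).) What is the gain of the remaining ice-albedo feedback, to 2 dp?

Amplification A = ΔT/ΔT₀ = 3.78/3.2 = 1.181.
Total gain g = 1 − 1/A = 1 − 1/1.181 = 0.1533.
Known gains sum to -0.05 + 0.0206 = -0.0294.
g_ice = 0.1533 + 0.0294 = 0.18.

0.18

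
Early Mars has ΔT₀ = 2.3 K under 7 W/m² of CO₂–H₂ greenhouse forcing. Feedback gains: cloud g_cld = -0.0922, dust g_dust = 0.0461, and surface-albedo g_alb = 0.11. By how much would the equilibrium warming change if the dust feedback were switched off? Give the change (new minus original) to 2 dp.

Original: g = 0.0639, ΔT = 2.3/(1−0.0639) = 2.4570 K.
Without dust: g' = 0.0178, ΔT' = 2.3/(1−0.0178) = 2.3417 K.
Change = 2.3417 − 2.4570 = -0.12 K.

-0.12 K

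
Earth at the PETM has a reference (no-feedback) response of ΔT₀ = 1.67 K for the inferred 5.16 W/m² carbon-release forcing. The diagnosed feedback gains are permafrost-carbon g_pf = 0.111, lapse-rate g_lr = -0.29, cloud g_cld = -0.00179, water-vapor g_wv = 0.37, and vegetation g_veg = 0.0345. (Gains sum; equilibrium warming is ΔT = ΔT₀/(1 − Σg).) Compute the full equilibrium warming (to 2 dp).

2.15 K

Total gain g = 0.111 − 0.29 − 0.00179 + 0.37 + 0.0345 = 0.22371.
Amplification A = 1/(1 − 0.22371) = 1.288.
ΔT = 1.67 × 1.288 = 2.15 K.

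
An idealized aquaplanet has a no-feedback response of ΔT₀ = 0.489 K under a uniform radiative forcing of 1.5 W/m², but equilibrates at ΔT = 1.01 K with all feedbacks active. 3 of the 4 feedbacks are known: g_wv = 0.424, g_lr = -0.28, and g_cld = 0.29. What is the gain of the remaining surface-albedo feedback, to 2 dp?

0.08

Amplification A = ΔT/ΔT₀ = 1.01/0.489 = 2.065.
Total gain g = 1 − 1/A = 1 − 1/2.065 = 0.5157.
Known gains sum to 0.424 − 0.28 + 0.29 = 0.434.
g_alb = 0.5157 − 0.434 = 0.08.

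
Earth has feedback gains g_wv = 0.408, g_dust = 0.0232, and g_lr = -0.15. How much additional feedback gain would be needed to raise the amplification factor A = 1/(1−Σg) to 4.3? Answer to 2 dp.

0.49

Current total gain = 0.2812.
Target gain for A = 4.3: g* = 1 − 1/4.3 = 0.7674.
Additional gain needed = 0.7674 − 0.2812 = 0.49.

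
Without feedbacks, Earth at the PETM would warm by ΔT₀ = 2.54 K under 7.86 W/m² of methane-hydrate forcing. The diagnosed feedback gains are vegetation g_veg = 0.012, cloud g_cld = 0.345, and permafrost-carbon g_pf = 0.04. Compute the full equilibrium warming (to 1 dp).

4.2 K

Total gain g = 0.012 + 0.345 + 0.04 = 0.397.
Amplification A = 1/(1 − 0.397) = 1.658.
ΔT = 2.54 × 1.658 = 4.2 K.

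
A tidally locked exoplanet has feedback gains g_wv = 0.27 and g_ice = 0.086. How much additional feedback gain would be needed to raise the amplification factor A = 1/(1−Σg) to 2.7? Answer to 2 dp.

Current total gain = 0.356.
Target gain for A = 2.7: g* = 1 − 1/2.7 = 0.6296.
Additional gain needed = 0.6296 − 0.356 = 0.27.

0.27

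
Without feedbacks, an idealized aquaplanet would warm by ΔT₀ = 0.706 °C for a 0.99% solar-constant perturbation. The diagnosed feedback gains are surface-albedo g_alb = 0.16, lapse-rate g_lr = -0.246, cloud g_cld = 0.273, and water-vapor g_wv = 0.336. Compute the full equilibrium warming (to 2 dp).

1.48 °C

Total gain g = 0.16 − 0.246 + 0.273 + 0.336 = 0.523.
Amplification A = 1/(1 − 0.523) = 2.096.
ΔT = 0.706 × 2.096 = 1.48 °C.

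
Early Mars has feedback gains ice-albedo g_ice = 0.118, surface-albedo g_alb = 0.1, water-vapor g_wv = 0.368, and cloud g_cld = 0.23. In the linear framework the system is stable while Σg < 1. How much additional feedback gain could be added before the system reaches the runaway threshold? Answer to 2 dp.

0.18

Current total gain = 0.118 + 0.1 + 0.368 + 0.23 = 0.816.
Margin to runaway = 1 − 0.816 = 0.18.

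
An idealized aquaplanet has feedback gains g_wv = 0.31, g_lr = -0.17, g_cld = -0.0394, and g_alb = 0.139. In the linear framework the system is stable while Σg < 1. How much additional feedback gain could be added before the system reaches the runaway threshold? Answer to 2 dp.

0.76

Current total gain = 0.31 − 0.17 − 0.0394 + 0.139 = 0.2396.
Margin to runaway = 1 − 0.2396 = 0.76.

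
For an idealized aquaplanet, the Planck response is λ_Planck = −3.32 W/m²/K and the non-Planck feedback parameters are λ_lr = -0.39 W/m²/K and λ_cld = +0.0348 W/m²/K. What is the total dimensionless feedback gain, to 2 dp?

Convert to gains: g_lr = -0.39/3.32 = -0.1175; g_cld = 0.0348/3.32 = 0.01048.
Total gain g = -0.10702.

-0.11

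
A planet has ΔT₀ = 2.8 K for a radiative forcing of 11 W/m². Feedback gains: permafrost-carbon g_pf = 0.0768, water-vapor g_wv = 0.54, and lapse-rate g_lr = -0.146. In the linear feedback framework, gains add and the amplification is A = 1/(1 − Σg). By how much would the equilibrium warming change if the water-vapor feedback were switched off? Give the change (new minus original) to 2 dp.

Original: g = 0.4708, ΔT = 2.8/(1−0.4708) = 5.2910 K.
Without water-vapor: g' = -0.0692, ΔT' = 2.8/(1+0.0692) = 2.6188 K.
Change = 2.6188 − 5.2910 = -2.67 K.

-2.67 K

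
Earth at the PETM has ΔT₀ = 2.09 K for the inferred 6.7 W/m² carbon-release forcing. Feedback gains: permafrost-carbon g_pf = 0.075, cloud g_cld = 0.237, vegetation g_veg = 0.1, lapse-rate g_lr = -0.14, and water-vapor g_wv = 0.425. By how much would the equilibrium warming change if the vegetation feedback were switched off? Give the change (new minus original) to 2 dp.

-1.71 K

Original: g = 0.697, ΔT = 2.09/(1−0.697) = 6.8977 K.
Without vegetation: g' = 0.597, ΔT' = 2.09/(1−0.597) = 5.1861 K.
Change = 5.1861 − 6.8977 = -1.71 K.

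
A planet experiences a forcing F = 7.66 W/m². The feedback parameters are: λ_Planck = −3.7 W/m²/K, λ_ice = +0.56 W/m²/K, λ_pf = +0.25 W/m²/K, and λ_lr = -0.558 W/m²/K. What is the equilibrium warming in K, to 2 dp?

Net feedback parameter λ = (−3.7) + (+0.56) + (+0.25) + (-0.558) = -3.448 W/m²/K.
ΔT = −F/λ = −7.66/(-3.448) = 2.22 K.

2.22 K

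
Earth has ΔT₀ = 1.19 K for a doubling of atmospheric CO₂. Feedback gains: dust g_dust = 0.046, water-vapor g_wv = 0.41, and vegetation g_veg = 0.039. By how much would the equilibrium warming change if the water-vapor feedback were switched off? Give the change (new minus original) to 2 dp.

-1.06 K

Original: g = 0.495, ΔT = 1.19/(1−0.495) = 2.3564 K.
Without water-vapor: g' = 0.085, ΔT' = 1.19/(1−0.085) = 1.3005 K.
Change = 1.3005 − 2.3564 = -1.06 K.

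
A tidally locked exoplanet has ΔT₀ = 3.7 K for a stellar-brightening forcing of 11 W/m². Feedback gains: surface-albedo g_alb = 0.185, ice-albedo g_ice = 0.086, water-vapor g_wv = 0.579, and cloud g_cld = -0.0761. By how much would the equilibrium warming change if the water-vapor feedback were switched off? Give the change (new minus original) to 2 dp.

Original: g = 0.7739, ΔT = 3.7/(1−0.7739) = 16.3644 K.
Without water-vapor: g' = 0.1949, ΔT' = 3.7/(1−0.1949) = 4.5957 K.
Change = 4.5957 − 16.3644 = -11.77 K.

-11.77 K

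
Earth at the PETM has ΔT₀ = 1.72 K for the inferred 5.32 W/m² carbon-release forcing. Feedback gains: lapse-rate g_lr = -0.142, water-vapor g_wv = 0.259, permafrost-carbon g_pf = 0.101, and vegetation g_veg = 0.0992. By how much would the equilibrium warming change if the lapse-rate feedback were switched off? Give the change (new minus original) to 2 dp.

Original: g = 0.3172, ΔT = 1.72/(1−0.3172) = 2.5190 K.
Without lapse-rate: g' = 0.4592, ΔT' = 1.72/(1−0.4592) = 3.1805 K.
Change = 3.1805 − 2.5190 = 0.66 K.

0.66 K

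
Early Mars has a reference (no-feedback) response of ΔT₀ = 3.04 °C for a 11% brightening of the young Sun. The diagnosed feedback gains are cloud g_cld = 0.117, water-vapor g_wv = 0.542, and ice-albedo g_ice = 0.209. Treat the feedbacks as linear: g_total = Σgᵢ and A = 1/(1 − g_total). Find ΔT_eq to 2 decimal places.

Total gain g = 0.117 + 0.542 + 0.209 = 0.868.
Amplification A = 1/(1 − 0.868) = 7.576.
ΔT = 3.04 × 7.576 = 23.03 °C.

23.03 °C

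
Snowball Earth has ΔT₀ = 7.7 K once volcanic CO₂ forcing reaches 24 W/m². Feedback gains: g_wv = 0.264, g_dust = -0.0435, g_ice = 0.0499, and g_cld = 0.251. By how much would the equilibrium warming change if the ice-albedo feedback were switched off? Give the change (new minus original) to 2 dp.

-1.52 K

Original: g = 0.5214, ΔT = 7.7/(1−0.5214) = 16.0886 K.
Without ice-albedo: g' = 0.4715, ΔT' = 7.7/(1−0.4715) = 14.5695 K.
Change = 14.5695 − 16.0886 = -1.52 K.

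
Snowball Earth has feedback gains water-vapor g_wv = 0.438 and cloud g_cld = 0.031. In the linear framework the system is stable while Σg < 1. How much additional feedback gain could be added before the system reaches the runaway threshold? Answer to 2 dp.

Current total gain = 0.438 + 0.031 = 0.469.
Margin to runaway = 1 − 0.469 = 0.53.

0.53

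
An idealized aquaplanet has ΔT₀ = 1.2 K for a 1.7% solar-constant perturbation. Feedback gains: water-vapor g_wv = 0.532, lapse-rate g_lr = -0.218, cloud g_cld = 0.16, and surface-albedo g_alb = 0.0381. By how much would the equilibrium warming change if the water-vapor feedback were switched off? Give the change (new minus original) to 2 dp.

Original: g = 0.5121, ΔT = 1.2/(1−0.5121) = 2.4595 K.
Without water-vapor: g' = -0.0199, ΔT' = 1.2/(1+0.0199) = 1.1766 K.
Change = 1.1766 − 2.4595 = -1.28 K.

-1.28 K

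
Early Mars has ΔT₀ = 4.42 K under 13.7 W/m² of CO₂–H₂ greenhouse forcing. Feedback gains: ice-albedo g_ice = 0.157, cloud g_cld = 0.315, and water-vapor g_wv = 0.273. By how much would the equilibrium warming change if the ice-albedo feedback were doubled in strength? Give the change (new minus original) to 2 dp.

Original: g = 0.745, ΔT = 4.42/(1−0.745) = 17.3333 K.
With doubled ice-albedo: g' = 0.902, ΔT' = 4.42/(1−0.902) = 45.1020 K.
Change = 45.1020 − 17.3333 = 27.77 K.

27.77 K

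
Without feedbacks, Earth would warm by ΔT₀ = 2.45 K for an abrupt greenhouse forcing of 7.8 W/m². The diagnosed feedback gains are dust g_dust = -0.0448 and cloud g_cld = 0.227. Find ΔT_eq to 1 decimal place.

3.0 K

Total gain g = -0.0448 + 0.227 = 0.1822.
Amplification A = 1/(1 − 0.1822) = 1.223.
ΔT = 2.45 × 1.223 = 3.0 K.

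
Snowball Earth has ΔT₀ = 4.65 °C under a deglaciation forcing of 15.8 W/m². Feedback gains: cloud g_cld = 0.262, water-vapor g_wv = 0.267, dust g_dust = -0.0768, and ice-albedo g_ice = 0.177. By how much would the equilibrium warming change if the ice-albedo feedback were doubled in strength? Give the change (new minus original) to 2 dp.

Original: g = 0.6292, ΔT = 4.65/(1−0.6292) = 12.5405 °C.
With doubled ice-albedo: g' = 0.8062, ΔT' = 4.65/(1−0.8062) = 23.9938 °C.
Change = 23.9938 − 12.5405 = 11.45 °C.

11.45 °C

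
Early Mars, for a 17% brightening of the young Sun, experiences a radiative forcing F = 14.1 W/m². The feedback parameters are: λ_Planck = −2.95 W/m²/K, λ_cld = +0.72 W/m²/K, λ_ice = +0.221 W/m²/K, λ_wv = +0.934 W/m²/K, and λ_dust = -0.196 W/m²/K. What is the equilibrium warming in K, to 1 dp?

Net feedback parameter λ = (−2.95) + (+0.72) + (+0.221) + (+0.934) + (-0.196) = -1.271 W/m²/K.
ΔT = −F/λ = −14.1/(-1.271) = 11.1 K.

11.1 K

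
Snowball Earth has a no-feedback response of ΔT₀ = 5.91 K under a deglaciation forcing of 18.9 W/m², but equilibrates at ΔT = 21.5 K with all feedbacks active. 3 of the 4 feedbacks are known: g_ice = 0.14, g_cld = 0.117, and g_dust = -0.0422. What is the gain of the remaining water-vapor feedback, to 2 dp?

Amplification A = ΔT/ΔT₀ = 21.5/5.91 = 3.638.
Total gain g = 1 − 1/A = 1 − 1/3.638 = 0.7251.
Known gains sum to 0.14 + 0.117 − 0.0422 = 0.2148.
g_wv = 0.7251 − 0.2148 = 0.51.

0.51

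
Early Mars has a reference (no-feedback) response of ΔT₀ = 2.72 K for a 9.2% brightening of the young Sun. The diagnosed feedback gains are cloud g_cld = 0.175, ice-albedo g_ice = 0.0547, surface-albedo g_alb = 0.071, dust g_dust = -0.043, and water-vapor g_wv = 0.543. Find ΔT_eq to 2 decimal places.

Total gain g = 0.175 + 0.0547 + 0.071 − 0.043 + 0.543 = 0.8007.
Amplification A = 1/(1 − 0.8007) = 5.018.
ΔT = 2.72 × 5.018 = 13.65 K.

13.65 K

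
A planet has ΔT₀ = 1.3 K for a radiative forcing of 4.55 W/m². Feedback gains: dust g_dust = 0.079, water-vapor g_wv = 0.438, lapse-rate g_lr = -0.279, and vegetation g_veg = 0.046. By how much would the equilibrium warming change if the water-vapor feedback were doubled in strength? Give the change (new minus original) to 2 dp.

Original: g = 0.284, ΔT = 1.3/(1−0.284) = 1.8156 K.
With doubled water-vapor: g' = 0.722, ΔT' = 1.3/(1−0.722) = 4.6763 K.
Change = 4.6763 − 1.8156 = 2.86 K.

2.86 K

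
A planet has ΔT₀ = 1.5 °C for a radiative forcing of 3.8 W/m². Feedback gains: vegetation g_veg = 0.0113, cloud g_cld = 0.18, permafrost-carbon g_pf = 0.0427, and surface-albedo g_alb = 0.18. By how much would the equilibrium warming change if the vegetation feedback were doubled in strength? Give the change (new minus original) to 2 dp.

0.05 °C

Original: g = 0.414, ΔT = 1.5/(1−0.414) = 2.5597 °C.
With doubled vegetation: g' = 0.4253, ΔT' = 1.5/(1−0.4253) = 2.6101 °C.
Change = 2.6101 − 2.5597 = 0.05 °C.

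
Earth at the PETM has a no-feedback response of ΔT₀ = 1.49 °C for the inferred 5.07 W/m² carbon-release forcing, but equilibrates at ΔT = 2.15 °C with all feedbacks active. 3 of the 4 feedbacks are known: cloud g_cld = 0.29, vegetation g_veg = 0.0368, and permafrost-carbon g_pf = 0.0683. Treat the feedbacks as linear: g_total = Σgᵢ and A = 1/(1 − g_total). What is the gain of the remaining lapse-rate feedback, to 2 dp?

-0.09

Amplification A = ΔT/ΔT₀ = 2.15/1.49 = 1.443.
Total gain g = 1 − 1/A = 1 − 1/1.443 = 0.307.
Known gains sum to 0.29 + 0.0368 + 0.0683 = 0.3951.
g_lr = 0.307 − 0.3951 = -0.09.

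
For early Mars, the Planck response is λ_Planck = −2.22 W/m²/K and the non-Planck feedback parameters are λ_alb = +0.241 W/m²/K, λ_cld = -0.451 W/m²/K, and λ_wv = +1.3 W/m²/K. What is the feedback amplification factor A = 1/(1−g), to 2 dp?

Convert to gains: g_alb = 0.241/2.22 = 0.1086; g_cld = -0.451/2.22 = -0.2032; g_wv = 1.3/2.22 = 0.5856.
Total gain g = 0.491.
A = 1/(1 − 0.491) = 1.96.

1.96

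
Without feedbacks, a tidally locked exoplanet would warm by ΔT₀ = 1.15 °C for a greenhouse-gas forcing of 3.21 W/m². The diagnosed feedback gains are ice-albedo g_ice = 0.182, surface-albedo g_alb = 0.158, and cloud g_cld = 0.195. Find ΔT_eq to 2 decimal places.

Total gain g = 0.182 + 0.158 + 0.195 = 0.535.
Amplification A = 1/(1 − 0.535) = 2.151.
ΔT = 1.15 × 2.151 = 2.47 °C.

2.47 °C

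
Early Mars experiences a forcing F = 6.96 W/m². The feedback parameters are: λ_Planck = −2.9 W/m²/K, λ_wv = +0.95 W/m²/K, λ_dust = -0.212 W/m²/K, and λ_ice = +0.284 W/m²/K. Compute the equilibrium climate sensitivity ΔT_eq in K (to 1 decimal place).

3.7 K

Net feedback parameter λ = (−2.9) + (+0.95) + (-0.212) + (+0.284) = -1.878 W/m²/K.
ΔT = −F/λ = −6.96/(-1.878) = 3.7 K.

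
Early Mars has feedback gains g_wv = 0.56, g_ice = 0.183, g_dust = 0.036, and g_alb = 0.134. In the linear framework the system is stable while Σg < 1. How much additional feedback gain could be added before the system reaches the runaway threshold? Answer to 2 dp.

Current total gain = 0.56 + 0.183 + 0.036 + 0.134 = 0.913.
Margin to runaway = 1 − 0.913 = 0.09.

0.09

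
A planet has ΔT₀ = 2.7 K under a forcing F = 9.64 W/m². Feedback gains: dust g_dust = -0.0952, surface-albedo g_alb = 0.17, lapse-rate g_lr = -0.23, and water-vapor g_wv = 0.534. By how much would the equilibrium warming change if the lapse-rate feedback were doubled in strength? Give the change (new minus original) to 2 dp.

Original: g = 0.3788, ΔT = 2.7/(1−0.3788) = 4.3464 K.
With doubled lapse-rate: g' = 0.1488, ΔT' = 2.7/(1−0.1488) = 3.1720 K.
Change = 3.1720 − 4.3464 = -1.17 K.

-1.17 K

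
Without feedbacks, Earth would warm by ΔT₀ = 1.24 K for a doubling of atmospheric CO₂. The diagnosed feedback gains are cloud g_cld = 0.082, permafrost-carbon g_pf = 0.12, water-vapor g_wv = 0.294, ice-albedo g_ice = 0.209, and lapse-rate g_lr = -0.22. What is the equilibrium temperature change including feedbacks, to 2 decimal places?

2.41 K

Total gain g = 0.082 + 0.12 + 0.294 + 0.209 − 0.22 = 0.485.
Amplification A = 1/(1 − 0.485) = 1.942.
ΔT = 1.24 × 1.942 = 2.41 K.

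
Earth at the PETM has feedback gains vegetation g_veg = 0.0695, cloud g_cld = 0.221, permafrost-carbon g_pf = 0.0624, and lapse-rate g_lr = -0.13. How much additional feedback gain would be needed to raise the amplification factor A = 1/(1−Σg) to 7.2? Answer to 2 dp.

Current total gain = 0.2229.
Target gain for A = 7.2: g* = 1 − 1/7.2 = 0.8611.
Additional gain needed = 0.8611 − 0.2229 = 0.64.

0.64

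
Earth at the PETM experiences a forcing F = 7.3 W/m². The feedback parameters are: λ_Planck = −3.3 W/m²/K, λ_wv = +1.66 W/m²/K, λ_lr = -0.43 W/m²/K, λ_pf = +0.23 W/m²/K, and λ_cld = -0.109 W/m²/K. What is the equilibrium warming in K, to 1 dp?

Net feedback parameter λ = (−3.3) + (+1.66) + (-0.43) + (+0.23) + (-0.109) = -1.949 W/m²/K.
ΔT = −F/λ = −7.3/(-1.949) = 3.7 K.

3.7 K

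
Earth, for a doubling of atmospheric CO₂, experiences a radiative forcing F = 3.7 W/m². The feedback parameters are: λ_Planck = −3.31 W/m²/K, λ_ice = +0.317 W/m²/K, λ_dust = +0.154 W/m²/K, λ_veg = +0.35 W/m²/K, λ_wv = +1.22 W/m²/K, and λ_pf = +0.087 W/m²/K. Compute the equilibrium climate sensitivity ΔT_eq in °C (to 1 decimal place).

Net feedback parameter λ = (−3.31) + (+0.317) + (+0.154) + (+0.35) + (+1.22) + (+0.087) = -1.182 W/m²/K.
ΔT = −F/λ = −3.7/(-1.182) = 3.1 °C.

3.1 °C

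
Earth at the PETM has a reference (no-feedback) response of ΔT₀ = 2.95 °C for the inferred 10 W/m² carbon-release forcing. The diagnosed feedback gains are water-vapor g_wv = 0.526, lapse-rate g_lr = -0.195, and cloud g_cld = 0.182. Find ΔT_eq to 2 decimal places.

6.06 °C

Total gain g = 0.526 − 0.195 + 0.182 = 0.513.
Amplification A = 1/(1 − 0.513) = 2.053.
ΔT = 2.95 × 2.053 = 6.06 °C.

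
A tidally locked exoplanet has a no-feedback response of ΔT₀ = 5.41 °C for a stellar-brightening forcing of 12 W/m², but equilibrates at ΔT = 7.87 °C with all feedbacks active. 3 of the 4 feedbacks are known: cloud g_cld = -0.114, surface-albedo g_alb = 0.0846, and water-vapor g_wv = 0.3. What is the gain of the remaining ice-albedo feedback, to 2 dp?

0.04

Amplification A = ΔT/ΔT₀ = 7.87/5.41 = 1.455.
Total gain g = 1 − 1/A = 1 − 1/1.455 = 0.3127.
Known gains sum to -0.114 + 0.0846 + 0.3 = 0.2706.
g_ice = 0.3127 − 0.2706 = 0.04.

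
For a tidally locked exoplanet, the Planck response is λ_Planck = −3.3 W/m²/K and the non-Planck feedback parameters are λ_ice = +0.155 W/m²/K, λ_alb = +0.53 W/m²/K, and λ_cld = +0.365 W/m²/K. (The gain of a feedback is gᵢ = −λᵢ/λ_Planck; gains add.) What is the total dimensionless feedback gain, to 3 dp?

Convert to gains: g_ice = 0.155/3.3 = 0.04697; g_alb = 0.53/3.3 = 0.1606; g_cld = 0.365/3.3 = 0.1106.
Total gain g = 0.31817.

0.318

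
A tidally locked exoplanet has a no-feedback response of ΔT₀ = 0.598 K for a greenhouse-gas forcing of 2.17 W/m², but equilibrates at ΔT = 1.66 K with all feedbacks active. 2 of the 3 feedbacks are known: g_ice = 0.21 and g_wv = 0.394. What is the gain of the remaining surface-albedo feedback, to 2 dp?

0.04

Amplification A = ΔT/ΔT₀ = 1.66/0.598 = 2.776.
Total gain g = 1 − 1/A = 1 − 1/2.776 = 0.6398.
Known gains sum to 0.21 + 0.394 = 0.604.
g_alb = 0.6398 − 0.604 = 0.04.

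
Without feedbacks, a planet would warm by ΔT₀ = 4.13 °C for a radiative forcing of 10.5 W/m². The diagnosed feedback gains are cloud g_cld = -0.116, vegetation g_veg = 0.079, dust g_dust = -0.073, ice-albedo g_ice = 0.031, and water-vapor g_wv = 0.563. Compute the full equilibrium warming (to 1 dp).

Total gain g = -0.116 + 0.079 − 0.073 + 0.031 + 0.563 = 0.484.
Amplification A = 1/(1 − 0.484) = 1.938.
ΔT = 4.13 × 1.938 = 8.0 °C.

8.0 °C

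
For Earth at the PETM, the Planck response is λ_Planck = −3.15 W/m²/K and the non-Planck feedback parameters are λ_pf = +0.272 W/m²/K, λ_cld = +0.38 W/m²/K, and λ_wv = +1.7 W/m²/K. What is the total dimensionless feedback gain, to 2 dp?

0.75

Convert to gains: g_pf = 0.272/3.15 = 0.08635; g_cld = 0.38/3.15 = 0.1206; g_wv = 1.7/3.15 = 0.5397.
Total gain g = 0.74665.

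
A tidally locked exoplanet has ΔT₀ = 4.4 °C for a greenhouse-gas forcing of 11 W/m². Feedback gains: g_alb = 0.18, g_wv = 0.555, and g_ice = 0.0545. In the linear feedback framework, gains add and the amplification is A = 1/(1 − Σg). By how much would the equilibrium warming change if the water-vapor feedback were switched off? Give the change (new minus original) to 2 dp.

Original: g = 0.7895, ΔT = 4.4/(1−0.7895) = 20.9026 °C.
Without water-vapor: g' = 0.2345, ΔT' = 4.4/(1−0.2345) = 5.7479 °C.
Change = 5.7479 − 20.9026 = -15.15 °C.

-15.15 °C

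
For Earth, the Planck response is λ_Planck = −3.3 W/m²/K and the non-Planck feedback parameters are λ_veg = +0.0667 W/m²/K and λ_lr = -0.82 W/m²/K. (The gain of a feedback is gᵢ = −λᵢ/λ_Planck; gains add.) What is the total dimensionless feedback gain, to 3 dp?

-0.228

Convert to gains: g_veg = 0.0667/3.3 = 0.02021; g_lr = -0.82/3.3 = -0.2485.
Total gain g = -0.22829.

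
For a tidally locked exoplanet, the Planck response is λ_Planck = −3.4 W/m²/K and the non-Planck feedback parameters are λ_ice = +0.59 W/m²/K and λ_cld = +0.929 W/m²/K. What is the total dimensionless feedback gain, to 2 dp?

Convert to gains: g_ice = 0.59/3.4 = 0.1735; g_cld = 0.929/3.4 = 0.2732.
Total gain g = 0.4467.

0.45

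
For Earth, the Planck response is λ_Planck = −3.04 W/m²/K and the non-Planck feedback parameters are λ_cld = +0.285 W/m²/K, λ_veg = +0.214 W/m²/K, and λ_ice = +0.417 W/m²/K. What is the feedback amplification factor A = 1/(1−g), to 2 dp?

Convert to gains: g_cld = 0.285/3.04 = 0.09375; g_veg = 0.214/3.04 = 0.07039; g_ice = 0.417/3.04 = 0.1372.
Total gain g = 0.30134.
A = 1/(1 − 0.30134) = 1.43.

1.43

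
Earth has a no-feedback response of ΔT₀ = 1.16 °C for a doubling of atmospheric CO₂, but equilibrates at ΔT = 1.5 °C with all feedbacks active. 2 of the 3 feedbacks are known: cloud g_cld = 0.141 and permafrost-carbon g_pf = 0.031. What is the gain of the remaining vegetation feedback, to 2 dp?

Amplification A = ΔT/ΔT₀ = 1.5/1.16 = 1.293.
Total gain g = 1 − 1/A = 1 − 1/1.293 = 0.2266.
Known gains sum to 0.141 + 0.031 = 0.172.
g_veg = 0.2266 − 0.172 = 0.05.

0.05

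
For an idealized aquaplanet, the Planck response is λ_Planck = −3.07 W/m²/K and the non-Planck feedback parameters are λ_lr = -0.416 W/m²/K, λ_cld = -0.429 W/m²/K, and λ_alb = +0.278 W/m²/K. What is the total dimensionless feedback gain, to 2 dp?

-0.18

Convert to gains: g_lr = -0.416/3.07 = -0.1355; g_cld = -0.429/3.07 = -0.1397; g_alb = 0.278/3.07 = 0.09055.
Total gain g = -0.18465.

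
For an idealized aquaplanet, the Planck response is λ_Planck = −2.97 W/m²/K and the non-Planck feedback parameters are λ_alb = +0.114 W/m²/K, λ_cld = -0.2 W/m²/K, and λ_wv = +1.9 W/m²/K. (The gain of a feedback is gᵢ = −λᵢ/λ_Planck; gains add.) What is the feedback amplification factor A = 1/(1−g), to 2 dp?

2.57

Convert to gains: g_alb = 0.114/2.97 = 0.03838; g_cld = -0.2/2.97 = -0.06734; g_wv = 1.9/2.97 = 0.6397.
Total gain g = 0.61074.
A = 1/(1 − 0.61074) = 2.57.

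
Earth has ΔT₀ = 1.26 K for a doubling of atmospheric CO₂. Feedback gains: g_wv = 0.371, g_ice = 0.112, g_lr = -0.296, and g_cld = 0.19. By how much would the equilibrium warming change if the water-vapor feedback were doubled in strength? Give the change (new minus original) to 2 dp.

2.98 K

Original: g = 0.377, ΔT = 1.26/(1−0.377) = 2.0225 K.
With doubled water-vapor: g' = 0.748, ΔT' = 1.26/(1−0.748) = 5.0000 K.
Change = 5.0000 − 2.0225 = 2.98 K.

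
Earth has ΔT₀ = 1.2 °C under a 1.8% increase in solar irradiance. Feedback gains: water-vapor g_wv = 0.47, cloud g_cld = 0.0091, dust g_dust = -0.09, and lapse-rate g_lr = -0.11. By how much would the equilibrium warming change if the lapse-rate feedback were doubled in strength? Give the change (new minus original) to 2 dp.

-0.22 °C

Original: g = 0.2791, ΔT = 1.2/(1−0.2791) = 1.6646 °C.
With doubled lapse-rate: g' = 0.1691, ΔT' = 1.2/(1−0.1691) = 1.4442 °C.
Change = 1.4442 − 1.6646 = -0.22 °C.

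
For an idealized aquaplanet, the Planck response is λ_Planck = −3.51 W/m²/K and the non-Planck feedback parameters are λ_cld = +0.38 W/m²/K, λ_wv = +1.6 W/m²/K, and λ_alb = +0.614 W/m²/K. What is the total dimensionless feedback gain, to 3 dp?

Convert to gains: g_cld = 0.38/3.51 = 0.1083; g_wv = 1.6/3.51 = 0.4558; g_alb = 0.614/3.51 = 0.1749.
Total gain g = 0.739.

0.739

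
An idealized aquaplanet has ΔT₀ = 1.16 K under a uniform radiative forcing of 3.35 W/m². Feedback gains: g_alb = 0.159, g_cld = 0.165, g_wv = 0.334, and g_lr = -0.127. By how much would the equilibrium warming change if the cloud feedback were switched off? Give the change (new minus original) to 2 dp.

Original: g = 0.531, ΔT = 1.16/(1−0.531) = 2.4733 K.
Without cloud: g' = 0.366, ΔT' = 1.16/(1−0.366) = 1.8297 K.
Change = 1.8297 − 2.4733 = -0.64 K.

-0.64 K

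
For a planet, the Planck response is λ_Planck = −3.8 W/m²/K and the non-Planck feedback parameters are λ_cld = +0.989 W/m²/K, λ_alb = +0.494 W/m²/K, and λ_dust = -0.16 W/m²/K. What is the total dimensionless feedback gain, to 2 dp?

Convert to gains: g_cld = 0.989/3.8 = 0.2603; g_alb = 0.494/3.8 = 0.13; g_dust = -0.16/3.8 = -0.04211.
Total gain g = 0.34819.

0.35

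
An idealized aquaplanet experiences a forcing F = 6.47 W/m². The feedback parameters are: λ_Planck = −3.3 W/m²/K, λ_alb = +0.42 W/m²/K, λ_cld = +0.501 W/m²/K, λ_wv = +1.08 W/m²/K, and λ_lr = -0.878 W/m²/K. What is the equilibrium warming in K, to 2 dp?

Net feedback parameter λ = (−3.3) + (+0.42) + (+0.501) + (+1.08) + (-0.878) = -2.177 W/m²/K.
ΔT = −F/λ = −6.47/(-2.177) = 2.97 K.

2.97 K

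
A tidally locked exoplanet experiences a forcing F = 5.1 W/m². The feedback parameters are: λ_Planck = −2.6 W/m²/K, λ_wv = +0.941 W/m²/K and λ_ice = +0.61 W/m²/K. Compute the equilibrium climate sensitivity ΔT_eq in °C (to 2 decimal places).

4.86 °C

Net feedback parameter λ = (−2.6) + (+0.941) + (+0.61) = -1.049 W/m²/K.
ΔT = −F/λ = −5.1/(-1.049) = 4.86 °C.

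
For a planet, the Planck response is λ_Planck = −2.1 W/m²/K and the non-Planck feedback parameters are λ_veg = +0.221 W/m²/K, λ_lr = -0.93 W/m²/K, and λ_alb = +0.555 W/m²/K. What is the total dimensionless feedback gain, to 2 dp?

-0.07

Convert to gains: g_veg = 0.221/2.1 = 0.1052; g_lr = -0.93/2.1 = -0.4429; g_alb = 0.555/2.1 = 0.2643.
Total gain g = -0.0734.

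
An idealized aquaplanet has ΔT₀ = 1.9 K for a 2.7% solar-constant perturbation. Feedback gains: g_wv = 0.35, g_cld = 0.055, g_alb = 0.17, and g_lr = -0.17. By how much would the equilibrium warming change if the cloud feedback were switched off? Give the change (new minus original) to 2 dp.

Original: g = 0.405, ΔT = 1.9/(1−0.405) = 3.1933 K.
Without cloud: g' = 0.35, ΔT' = 1.9/(1−0.35) = 2.9231 K.
Change = 2.9231 − 3.1933 = -0.27 K.

-0.27 K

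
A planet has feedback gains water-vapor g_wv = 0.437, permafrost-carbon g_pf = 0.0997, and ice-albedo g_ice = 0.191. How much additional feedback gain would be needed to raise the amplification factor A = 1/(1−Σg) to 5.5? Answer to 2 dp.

0.09

Current total gain = 0.7277.
Target gain for A = 5.5: g* = 1 − 1/5.5 = 0.8182.
Additional gain needed = 0.8182 − 0.7277 = 0.09.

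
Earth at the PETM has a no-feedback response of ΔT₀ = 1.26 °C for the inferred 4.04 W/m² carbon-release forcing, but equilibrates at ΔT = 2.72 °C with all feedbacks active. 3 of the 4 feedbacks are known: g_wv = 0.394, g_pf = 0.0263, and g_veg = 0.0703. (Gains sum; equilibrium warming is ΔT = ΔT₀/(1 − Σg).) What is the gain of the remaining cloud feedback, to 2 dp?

0.05

Amplification A = ΔT/ΔT₀ = 2.72/1.26 = 2.159.
Total gain g = 1 − 1/A = 1 − 1/2.159 = 0.5368.
Known gains sum to 0.394 + 0.0263 + 0.0703 = 0.4906.
g_cld = 0.5368 − 0.4906 = 0.05.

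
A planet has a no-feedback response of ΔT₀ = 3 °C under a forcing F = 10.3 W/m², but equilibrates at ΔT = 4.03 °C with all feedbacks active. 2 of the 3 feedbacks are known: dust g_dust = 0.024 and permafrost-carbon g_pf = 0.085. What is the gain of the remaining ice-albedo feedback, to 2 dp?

Amplification A = ΔT/ΔT₀ = 4.03/3 = 1.343.
Total gain g = 1 − 1/A = 1 − 1/1.343 = 0.2554.
Known gains sum to 0.024 + 0.085 = 0.109.
g_ice = 0.2554 − 0.109 = 0.15.

0.15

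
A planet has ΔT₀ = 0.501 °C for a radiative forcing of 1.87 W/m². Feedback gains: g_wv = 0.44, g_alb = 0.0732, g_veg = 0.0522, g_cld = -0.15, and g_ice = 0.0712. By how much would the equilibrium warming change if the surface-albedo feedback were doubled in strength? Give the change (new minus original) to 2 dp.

0.16 °C

Original: g = 0.4866, ΔT = 0.501/(1−0.4866) = 0.9758 °C.
With doubled surface-albedo: g' = 0.5598, ΔT' = 0.501/(1−0.5598) = 1.1381 °C.
Change = 1.1381 − 0.9758 = 0.16 °C.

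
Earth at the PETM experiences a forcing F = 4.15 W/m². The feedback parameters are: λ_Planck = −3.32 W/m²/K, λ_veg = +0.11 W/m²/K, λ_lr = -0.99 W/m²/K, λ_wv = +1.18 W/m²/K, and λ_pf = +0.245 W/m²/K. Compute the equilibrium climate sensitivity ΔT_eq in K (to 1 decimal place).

Net feedback parameter λ = (−3.32) + (+0.11) + (-0.99) + (+1.18) + (+0.245) = -2.775 W/m²/K.
ΔT = −F/λ = −4.15/(-2.775) = 1.5 K.

1.5 K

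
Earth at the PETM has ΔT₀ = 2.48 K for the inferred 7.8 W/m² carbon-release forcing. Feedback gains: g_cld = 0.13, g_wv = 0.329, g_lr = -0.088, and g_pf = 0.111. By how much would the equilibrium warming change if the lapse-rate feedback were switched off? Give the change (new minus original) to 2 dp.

Original: g = 0.482, ΔT = 2.48/(1−0.482) = 4.7876 K.
Without lapse-rate: g' = 0.57, ΔT' = 2.48/(1−0.57) = 5.7674 K.
Change = 5.7674 − 4.7876 = 0.98 K.

0.98 K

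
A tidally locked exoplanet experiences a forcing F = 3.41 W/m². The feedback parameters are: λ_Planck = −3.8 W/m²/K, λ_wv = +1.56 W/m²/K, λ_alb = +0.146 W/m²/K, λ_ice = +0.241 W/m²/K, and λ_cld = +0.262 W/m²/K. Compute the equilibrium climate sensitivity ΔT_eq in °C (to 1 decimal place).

Net feedback parameter λ = (−3.8) + (+1.56) + (+0.146) + (+0.241) + (+0.262) = -1.591 W/m²/K.
ΔT = −F/λ = −3.41/(-1.591) = 2.1 °C.

2.1 °C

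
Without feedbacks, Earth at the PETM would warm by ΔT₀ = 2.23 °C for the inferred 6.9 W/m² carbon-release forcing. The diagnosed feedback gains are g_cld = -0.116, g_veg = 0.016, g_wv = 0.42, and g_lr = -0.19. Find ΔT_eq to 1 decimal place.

Total gain g = -0.116 + 0.016 + 0.42 − 0.19 = 0.13.
Amplification A = 1/(1 − 0.13) = 1.149.
ΔT = 2.23 × 1.149 = 2.6 °C.

2.6 °C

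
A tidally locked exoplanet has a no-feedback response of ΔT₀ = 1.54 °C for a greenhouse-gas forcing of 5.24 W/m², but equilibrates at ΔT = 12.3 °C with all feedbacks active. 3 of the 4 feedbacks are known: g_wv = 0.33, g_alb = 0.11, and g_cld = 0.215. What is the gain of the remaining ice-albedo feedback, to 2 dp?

0.22

Amplification A = ΔT/ΔT₀ = 12.3/1.54 = 7.987.
Total gain g = 1 − 1/A = 1 − 1/7.987 = 0.8748.
Known gains sum to 0.33 + 0.11 + 0.215 = 0.655.
g_ice = 0.8748 − 0.655 = 0.22.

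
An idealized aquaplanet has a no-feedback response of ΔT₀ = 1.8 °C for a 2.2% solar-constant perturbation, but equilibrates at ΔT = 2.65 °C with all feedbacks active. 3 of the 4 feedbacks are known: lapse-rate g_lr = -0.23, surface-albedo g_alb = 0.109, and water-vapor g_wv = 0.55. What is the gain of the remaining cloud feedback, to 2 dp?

-0.11

Amplification A = ΔT/ΔT₀ = 2.65/1.8 = 1.472.
Total gain g = 1 − 1/A = 1 − 1/1.472 = 0.3207.
Known gains sum to -0.23 + 0.109 + 0.55 = 0.429.
g_cld = 0.3207 − 0.429 = -0.11.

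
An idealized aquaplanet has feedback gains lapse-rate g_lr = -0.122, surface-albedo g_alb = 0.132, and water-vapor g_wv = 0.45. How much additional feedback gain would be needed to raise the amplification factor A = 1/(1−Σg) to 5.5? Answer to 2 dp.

0.36

Current total gain = 0.46.
Target gain for A = 5.5: g* = 1 − 1/5.5 = 0.8182.
Additional gain needed = 0.8182 − 0.46 = 0.36.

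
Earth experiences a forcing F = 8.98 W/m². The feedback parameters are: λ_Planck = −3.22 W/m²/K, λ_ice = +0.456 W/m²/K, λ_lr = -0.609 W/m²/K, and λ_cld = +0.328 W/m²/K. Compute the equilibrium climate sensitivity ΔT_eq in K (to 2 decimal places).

2.95 K

Net feedback parameter λ = (−3.22) + (+0.456) + (-0.609) + (+0.328) = -3.045 W/m²/K.
ΔT = −F/λ = −8.98/(-3.045) = 2.95 K.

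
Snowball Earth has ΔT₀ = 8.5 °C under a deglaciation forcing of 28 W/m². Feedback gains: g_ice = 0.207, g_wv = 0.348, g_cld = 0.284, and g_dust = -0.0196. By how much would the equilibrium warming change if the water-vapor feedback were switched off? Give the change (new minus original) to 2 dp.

Original: g = 0.8194, ΔT = 8.5/(1−0.8194) = 47.0653 °C.
Without water-vapor: g' = 0.4714, ΔT' = 8.5/(1−0.4714) = 16.0802 °C.
Change = 16.0802 − 47.0653 = -30.99 °C.

-30.99 °C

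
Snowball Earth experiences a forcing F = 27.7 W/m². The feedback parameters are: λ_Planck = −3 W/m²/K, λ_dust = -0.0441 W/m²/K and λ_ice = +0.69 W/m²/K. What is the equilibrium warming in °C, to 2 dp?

Net feedback parameter λ = (−3) + (-0.0441) + (+0.69) = -2.3541 W/m²/K.
ΔT = −F/λ = −27.7/(-2.3541) = 11.77 °C.

11.77 °C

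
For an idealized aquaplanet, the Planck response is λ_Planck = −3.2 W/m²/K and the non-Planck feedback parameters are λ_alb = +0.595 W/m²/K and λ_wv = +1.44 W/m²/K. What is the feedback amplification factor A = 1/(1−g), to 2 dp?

2.75

Convert to gains: g_alb = 0.595/3.2 = 0.1859; g_wv = 1.44/3.2 = 0.45.
Total gain g = 0.6359.
A = 1/(1 − 0.6359) = 2.75.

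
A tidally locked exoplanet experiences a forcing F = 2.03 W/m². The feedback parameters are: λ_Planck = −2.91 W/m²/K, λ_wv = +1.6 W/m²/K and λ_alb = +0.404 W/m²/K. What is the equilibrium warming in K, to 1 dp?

2.2 K

Net feedback parameter λ = (−2.91) + (+1.6) + (+0.404) = -0.906 W/m²/K.
ΔT = −F/λ = −2.03/(-0.906) = 2.2 K.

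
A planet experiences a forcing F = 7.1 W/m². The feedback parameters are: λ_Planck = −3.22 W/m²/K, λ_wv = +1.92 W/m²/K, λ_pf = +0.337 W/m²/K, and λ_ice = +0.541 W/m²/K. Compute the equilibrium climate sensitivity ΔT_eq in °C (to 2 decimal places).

Net feedback parameter λ = (−3.22) + (+1.92) + (+0.337) + (+0.541) = -0.422 W/m²/K.
ΔT = −F/λ = −7.1/(-0.422) = 16.82 °C.

16.82 °C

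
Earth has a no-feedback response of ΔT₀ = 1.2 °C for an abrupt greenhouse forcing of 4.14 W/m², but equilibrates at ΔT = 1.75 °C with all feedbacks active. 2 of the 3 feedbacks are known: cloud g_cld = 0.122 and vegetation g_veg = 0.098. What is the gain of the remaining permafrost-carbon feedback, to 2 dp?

0.09

Amplification A = ΔT/ΔT₀ = 1.75/1.2 = 1.458.
Total gain g = 1 − 1/A = 1 − 1/1.458 = 0.3141.
Known gains sum to 0.122 + 0.098 = 0.22.
g_pf = 0.3141 − 0.22 = 0.09.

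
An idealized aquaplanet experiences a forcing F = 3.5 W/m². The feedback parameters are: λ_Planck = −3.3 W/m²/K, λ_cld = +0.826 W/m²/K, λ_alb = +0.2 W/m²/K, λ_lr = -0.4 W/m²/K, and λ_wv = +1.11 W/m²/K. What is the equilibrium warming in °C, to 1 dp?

Net feedback parameter λ = (−3.3) + (+0.826) + (+0.2) + (-0.4) + (+1.11) = -1.564 W/m²/K.
ΔT = −F/λ = −3.5/(-1.564) = 2.2 °C.

2.2 °C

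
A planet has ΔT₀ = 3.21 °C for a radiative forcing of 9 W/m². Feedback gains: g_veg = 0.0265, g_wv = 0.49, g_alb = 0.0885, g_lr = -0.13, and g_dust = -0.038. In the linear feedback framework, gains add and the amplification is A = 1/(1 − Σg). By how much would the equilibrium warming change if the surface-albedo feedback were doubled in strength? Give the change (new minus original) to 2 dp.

Original: g = 0.437, ΔT = 3.21/(1−0.437) = 5.7016 °C.
With doubled surface-albedo: g' = 0.5255, ΔT' = 3.21/(1−0.5255) = 6.7650 °C.
Change = 6.7650 − 5.7016 = 1.06 °C.

1.06 °C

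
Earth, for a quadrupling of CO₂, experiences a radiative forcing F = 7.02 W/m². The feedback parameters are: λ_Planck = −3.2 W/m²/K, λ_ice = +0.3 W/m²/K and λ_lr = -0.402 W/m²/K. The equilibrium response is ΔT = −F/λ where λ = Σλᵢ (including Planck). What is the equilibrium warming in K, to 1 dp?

Net feedback parameter λ = (−3.2) + (+0.3) + (-0.402) = -3.302 W/m²/K.
ΔT = −F/λ = −7.02/(-3.302) = 2.1 K.

2.1 K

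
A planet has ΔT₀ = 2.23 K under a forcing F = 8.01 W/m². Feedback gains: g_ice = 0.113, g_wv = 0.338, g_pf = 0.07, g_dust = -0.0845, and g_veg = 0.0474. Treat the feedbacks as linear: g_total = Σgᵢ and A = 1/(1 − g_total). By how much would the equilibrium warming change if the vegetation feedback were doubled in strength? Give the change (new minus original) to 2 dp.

Original: g = 0.4839, ΔT = 2.23/(1−0.4839) = 4.3209 K.
With doubled vegetation: g' = 0.5313, ΔT' = 2.23/(1−0.5313) = 4.7578 K.
Change = 4.7578 − 4.3209 = 0.44 K.

0.44 K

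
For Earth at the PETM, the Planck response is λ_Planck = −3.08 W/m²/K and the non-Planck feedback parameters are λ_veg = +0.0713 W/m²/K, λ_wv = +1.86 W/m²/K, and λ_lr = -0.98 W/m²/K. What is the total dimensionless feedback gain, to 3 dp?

Convert to gains: g_veg = 0.0713/3.08 = 0.02315; g_wv = 1.86/3.08 = 0.6039; g_lr = -0.98/3.08 = -0.3182.
Total gain g = 0.30885.

0.309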